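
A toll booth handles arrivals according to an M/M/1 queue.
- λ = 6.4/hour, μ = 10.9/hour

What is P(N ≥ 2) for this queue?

ρ = λ/μ = 6.4/10.9 = 0.5872
P(N ≥ n) = ρⁿ
P(N ≥ 2) = 0.5872^2
P(N ≥ 2) = 0.3448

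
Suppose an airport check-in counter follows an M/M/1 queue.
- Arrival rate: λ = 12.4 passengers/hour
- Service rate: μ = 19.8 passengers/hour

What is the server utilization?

Server utilization: ρ = λ/μ
ρ = 12.4/19.8 = 0.6263
The server is busy 62.63% of the time.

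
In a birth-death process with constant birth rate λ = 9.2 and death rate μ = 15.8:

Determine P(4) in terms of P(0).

For constant rates: P(n)/P(0) = (λ/μ)^n
P(4)/P(0) = (9.2/15.8)^4 = 0.5823^4 = 0.1150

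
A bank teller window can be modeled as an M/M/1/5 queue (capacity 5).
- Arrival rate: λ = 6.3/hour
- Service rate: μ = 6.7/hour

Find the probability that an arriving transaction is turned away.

ρ = λ/μ = 6.3/6.7 = 0.9403
P₀ = (1-ρ)/(1-ρ^(K+1)) = (1-0.9403)/(1-0.9403^6) = 0.05970/0.3088 = 0.1933
P_K = P₀×ρ^K = 0.1933 × 0.9403^5 = 0.1933 × 0.7351 = 0.1421
Blocking probability = 14.21%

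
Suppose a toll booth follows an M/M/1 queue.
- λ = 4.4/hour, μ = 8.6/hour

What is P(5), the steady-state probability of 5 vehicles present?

ρ = λ/μ = 4.4/8.6 = 0.5116
P(n) = (1-ρ)ρⁿ
P(5) = (1-0.5116) × 0.5116^5
P(5) = 0.4884 × 0.03505
P(5) = 0.01712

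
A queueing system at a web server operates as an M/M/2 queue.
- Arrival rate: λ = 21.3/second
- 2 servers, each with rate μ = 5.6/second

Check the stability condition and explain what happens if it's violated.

Stability requires ρ = λ/(cμ) < 1
ρ = 21.3/(2 × 5.6) = 21.3/11.20 = 1.9018
Since 1.9018 ≥ 1, the system is UNSTABLE.
Need c > λ/μ = 21.3/5.6 = 3.80.
Minimum servers needed: c = 4.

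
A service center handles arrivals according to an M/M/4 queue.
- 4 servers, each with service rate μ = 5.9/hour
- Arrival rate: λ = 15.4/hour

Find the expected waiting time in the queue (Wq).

Traffic intensity: ρ = λ/(cμ) = 15.4/(4×5.9) = 0.6525
Since ρ = 0.6525 < 1, system is stable.
Offered load a = λ/μ = cρ = 15.4/5.9 = 2.6102
P₀ = [ Σₙ₌₀^3 aⁿ/n! + a^4/(4!(1-ρ)) ]⁻¹
Σ = a^0/0! + a^1/1! + a^2/2! + a^3/3! = 1.0000 + 2.6102 + 3.4065 + 2.9638 = 9.9805
a^4/(4!(1-ρ)) = 46.4168/(24 × 0.34746) = 5.5662
P₀ = 1/(9.9805 + 5.5662) = 0.06432
Lq = P₀·a^4·ρ / (4!(1-ρ)²) = 0.064322 × 46.4168 × 0.65254 / (24 × 0.12073) = 0.6724
Wq = Lq/λ = 0.6724/15.4 = 0.04366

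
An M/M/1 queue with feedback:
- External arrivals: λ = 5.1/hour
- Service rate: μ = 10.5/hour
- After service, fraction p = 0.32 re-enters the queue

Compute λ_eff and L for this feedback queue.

Effective arrival rate: λ_eff = λ/(1-p) = 5.1/(1-0.32) = 5.1/0.68 = 7.5000
ρ = λ_eff/μ = 7.5000/10.5 = 0.714286
L = ρ/(1-ρ) = 0.714286/(1-0.714286) = 2.5000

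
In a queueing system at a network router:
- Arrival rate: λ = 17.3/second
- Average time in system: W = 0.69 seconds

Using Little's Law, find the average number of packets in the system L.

Little's Law: L = λW
L = 17.3 × 0.69 = 11.9370 packets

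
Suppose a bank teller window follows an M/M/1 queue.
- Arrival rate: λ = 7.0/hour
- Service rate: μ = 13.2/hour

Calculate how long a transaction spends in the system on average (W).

First, compute utilization: ρ = λ/μ = 7.0/13.2 = 0.5303
For M/M/1: W = 1/(μ-λ)
W = 1/(13.2-7.0) = 1/6.20
W = 0.1613 hours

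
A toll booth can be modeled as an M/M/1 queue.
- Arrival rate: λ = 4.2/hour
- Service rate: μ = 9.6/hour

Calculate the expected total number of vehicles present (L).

ρ = λ/μ = 4.2/9.6 = 0.4375
For M/M/1: L = λ/(μ-λ)
L = 4.2/(9.6-4.2) = 4.2/5.40
L = 0.7778 vehicles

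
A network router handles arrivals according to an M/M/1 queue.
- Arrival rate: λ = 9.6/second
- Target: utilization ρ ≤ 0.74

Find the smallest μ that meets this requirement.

ρ = λ/μ, so μ = λ/ρ
μ ≥ 9.6/0.74 = 12.9730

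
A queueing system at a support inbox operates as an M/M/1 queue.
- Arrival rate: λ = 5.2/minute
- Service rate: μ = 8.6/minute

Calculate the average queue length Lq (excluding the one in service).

ρ = λ/μ = 5.2/8.6 = 0.6047
For M/M/1: Lq = λ²/(μ(μ-λ))
Lq = 27.04/(8.6 × 3.40)
Lq = 0.9248 emails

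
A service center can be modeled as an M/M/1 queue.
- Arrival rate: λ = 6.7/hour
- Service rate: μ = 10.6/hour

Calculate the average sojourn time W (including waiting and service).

First, compute utilization: ρ = λ/μ = 6.7/10.6 = 0.6321
For M/M/1: W = 1/(μ-λ)
W = 1/(10.6-6.7) = 1/3.90
W = 0.2564 hours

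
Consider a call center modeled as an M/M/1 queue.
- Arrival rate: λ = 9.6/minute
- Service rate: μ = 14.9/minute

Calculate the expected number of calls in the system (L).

ρ = λ/μ = 9.6/14.9 = 0.6443
For M/M/1: L = λ/(μ-λ)
L = 9.6/(14.9-9.6) = 9.6/5.30
L = 1.8113 calls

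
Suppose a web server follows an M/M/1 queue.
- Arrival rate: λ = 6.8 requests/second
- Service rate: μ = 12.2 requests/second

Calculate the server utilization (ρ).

Server utilization: ρ = λ/μ
ρ = 6.8/12.2 = 0.5574
The server is busy 55.74% of the time.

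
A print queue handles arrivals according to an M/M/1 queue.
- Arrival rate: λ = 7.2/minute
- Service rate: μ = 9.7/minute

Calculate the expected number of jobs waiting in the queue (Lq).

ρ = λ/μ = 7.2/9.7 = 0.7423
For M/M/1: Lq = λ²/(μ(μ-λ))
Lq = 51.84/(9.7 × 2.50)
Lq = 2.1377 jobs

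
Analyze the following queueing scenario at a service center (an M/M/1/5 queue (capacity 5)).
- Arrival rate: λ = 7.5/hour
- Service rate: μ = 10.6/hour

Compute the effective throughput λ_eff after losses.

ρ = λ/μ = 7.5/10.6 = 0.707547
P₀ = (1-ρ)/(1-ρ^(K+1)) = (1-0.707547)/(1-0.707547^6) = 0.29245/0.87453 = 0.3344
P_K = P₀×ρ^K = 0.33441 × 0.707547^5 = 0.33441 × 0.17733 = 0.05930
λ_eff = λ(1-P_K) = 7.5 × (1 - 0.0593003) = 7.5 × 0.9406997 = 7.0552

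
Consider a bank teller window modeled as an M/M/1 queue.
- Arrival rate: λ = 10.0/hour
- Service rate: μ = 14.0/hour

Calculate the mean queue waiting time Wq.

First, compute utilization: ρ = λ/μ = 10.0/14.0 = 0.7143
For M/M/1: Wq = λ/(μ(μ-λ))
Wq = 10.0/(14.0 × (14.0-10.0))
Wq = 10.0/(14.0 × 4.00)
Wq = 0.1786 hours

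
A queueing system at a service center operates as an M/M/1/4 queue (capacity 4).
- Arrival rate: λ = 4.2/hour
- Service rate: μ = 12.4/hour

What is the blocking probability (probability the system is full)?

ρ = λ/μ = 4.2/12.4 = 0.33871
P₀ = (1-ρ)/(1-ρ^(K+1)) = (1-0.33871)/(1-0.33871^5) = 0.6613/0.9955 = 0.6643
P_K = P₀×ρ^K = 0.66425 × 0.33871^4 = 0.66425 × 0.013162 = 0.008743
Blocking probability = 0.87%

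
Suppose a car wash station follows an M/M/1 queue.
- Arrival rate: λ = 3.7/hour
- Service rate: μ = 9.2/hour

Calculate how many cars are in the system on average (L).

ρ = λ/μ = 3.7/9.2 = 0.4022
For M/M/1: L = λ/(μ-λ)
L = 3.7/(9.2-3.7) = 3.7/5.50
L = 0.6727 cars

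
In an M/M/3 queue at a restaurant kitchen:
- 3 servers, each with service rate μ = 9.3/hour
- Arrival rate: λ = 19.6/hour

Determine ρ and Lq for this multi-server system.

Traffic intensity: ρ = λ/(cμ) = 19.6/(3×9.3) = 0.7025
Since ρ = 0.7025 < 1, system is stable.
Offered load a = λ/μ = cρ = 19.6/9.3 = 2.1075
P₀ = [ Σₙ₌₀^2 aⁿ/n! + a^3/(3!(1-ρ)) ]⁻¹
Σ = a^0/0! + a^1/1! + a^2/2! = 1.00000 + 2.10753 + 2.22083 = 5.3284
a^3/(3!(1-ρ)) = 9.3609/(6 × 0.29749) = 5.2444
P₀ = 1/(5.3284 + 5.2444) = 0.09458
Lq = P₀·a^3·ρ / (3!(1-ρ)²) = 0.09458 × 9.3609 × 0.7025 / (6 × 0.08850) = 1.1713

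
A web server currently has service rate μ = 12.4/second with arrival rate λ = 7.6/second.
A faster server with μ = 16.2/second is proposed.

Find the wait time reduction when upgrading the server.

System 1: ρ₁ = 7.6/12.4 = 0.6129, W₁ = 1/(12.4-7.6) = 0.208333
System 2: ρ₂ = 7.6/16.2 = 0.4691, W₂ = 1/(16.2-7.6) = 0.116279
Improvement: (W₁-W₂)/W₁ = (0.208333-0.116279)/0.208333 = 44.19%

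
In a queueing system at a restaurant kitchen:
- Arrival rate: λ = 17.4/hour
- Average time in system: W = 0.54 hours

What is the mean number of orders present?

Little's Law: L = λW
L = 17.4 × 0.54 = 9.3960 orders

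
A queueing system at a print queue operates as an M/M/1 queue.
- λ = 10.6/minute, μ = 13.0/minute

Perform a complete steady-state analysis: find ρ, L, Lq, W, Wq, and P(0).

Step 1: ρ = λ/μ = 10.6/13.0 = 0.8154
Step 2: L = λ/(μ-λ) = 10.6/2.40 = 4.4167
Step 3: Lq = λ²/(μ(μ-λ)) = 112.36/(13.0×2.40) = 3.6013
Step 4: W = 1/(μ-λ) = 1/2.40 = 0.41667
Step 5: Wq = λ/(μ(μ-λ)) = 10.6/(13.0×2.40) = 0.3397
Step 6: P(0) = 1-ρ = 0.1846
Verify: L = λW = 10.6×0.41667 = 4.4167 ✔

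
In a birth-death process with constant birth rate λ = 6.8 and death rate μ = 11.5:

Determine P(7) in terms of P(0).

For constant rates: P(n)/P(0) = (λ/μ)^n
P(7)/P(0) = (6.8/11.5)^7 = 0.5913^7 = 0.02527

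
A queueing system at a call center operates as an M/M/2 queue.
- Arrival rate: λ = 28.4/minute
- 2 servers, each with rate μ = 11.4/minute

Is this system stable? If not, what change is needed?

Stability requires ρ = λ/(cμ) < 1
ρ = 28.4/(2 × 11.4) = 28.4/22.80 = 1.2456
Since 1.2456 ≥ 1, the system is UNSTABLE.
Need c > λ/μ = 28.4/11.4 = 2.49.
Minimum servers needed: c = 3.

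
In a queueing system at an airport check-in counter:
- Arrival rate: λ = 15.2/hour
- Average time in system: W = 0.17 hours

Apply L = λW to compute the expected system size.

Little's Law: L = λW
L = 15.2 × 0.17 = 2.5840 passengers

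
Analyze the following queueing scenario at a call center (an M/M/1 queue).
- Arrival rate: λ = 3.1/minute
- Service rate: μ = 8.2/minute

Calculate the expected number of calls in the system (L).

ρ = λ/μ = 3.1/8.2 = 0.3780
For M/M/1: L = λ/(μ-λ)
L = 3.1/(8.2-3.1) = 3.1/5.10
L = 0.6078 calls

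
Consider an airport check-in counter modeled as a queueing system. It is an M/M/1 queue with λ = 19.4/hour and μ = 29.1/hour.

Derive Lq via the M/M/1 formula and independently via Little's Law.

Method 1 (direct): Lq = λ²/(μ(μ-λ)) = 376.36/(29.1 × 9.70) = 1.3333

Method 2 (Little's Law):
W = 1/(μ-λ) = 1/9.70 = 0.103093
Wq = W - 1/μ = 0.103093 - 0.0343643 = 0.068729
Lq = λWq = 19.4 × 0.068729 = 1.3333 ✔ (matches Method 1)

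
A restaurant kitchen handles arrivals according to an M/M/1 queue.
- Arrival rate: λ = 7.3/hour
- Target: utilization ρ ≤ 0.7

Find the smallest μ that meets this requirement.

ρ = λ/μ, so μ = λ/ρ
μ ≥ 7.3/0.7 = 10.4286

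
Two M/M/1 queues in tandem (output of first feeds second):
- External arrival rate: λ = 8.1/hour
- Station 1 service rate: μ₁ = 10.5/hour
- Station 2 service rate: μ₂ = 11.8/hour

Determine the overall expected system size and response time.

By Jackson's theorem, each station behaves as independent M/M/1.
Station 1: ρ₁ = 8.1/10.5 = 0.7714, L₁ = ρ₁/(1-ρ₁) = λ/(μ₁-λ) = 8.1/2.40 = 3.3750
Station 2: ρ₂ = 8.1/11.8 = 0.6864, L₂ = ρ₂/(1-ρ₂) = λ/(μ₂-λ) = 8.1/3.70 = 2.1892
Total: L = L₁ + L₂ = 3.3750 + 2.1892 = 5.5642
W = L/λ = 5.5642/8.1 = 0.6869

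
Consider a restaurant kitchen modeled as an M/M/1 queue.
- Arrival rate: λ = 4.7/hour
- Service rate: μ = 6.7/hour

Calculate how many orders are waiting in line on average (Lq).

ρ = λ/μ = 4.7/6.7 = 0.7015
For M/M/1: Lq = λ²/(μ(μ-λ))
Lq = 22.09/(6.7 × 2.00)
Lq = 1.6485 orders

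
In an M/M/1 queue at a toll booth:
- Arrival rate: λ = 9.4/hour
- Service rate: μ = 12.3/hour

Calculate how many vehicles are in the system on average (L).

ρ = λ/μ = 9.4/12.3 = 0.7642
For M/M/1: L = λ/(μ-λ)
L = 9.4/(12.3-9.4) = 9.4/2.90
L = 3.2414 vehicles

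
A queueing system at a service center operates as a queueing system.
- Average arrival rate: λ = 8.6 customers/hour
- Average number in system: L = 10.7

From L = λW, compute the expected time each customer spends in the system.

Little's Law: L = λW, so W = L/λ
W = 10.7/8.6 = 1.2442 hours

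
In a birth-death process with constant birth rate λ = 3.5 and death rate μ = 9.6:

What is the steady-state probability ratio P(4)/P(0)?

For constant rates: P(n)/P(0) = (λ/μ)^n
P(4)/P(0) = (3.5/9.6)^4 = 0.3646^4 = 0.01767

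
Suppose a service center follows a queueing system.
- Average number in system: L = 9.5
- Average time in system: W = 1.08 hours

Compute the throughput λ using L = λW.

Little's Law: L = λW, so λ = L/W
λ = 9.5/1.08 = 8.7963 customers/hour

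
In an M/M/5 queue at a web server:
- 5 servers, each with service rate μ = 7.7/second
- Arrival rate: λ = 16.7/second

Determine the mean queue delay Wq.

Traffic intensity: ρ = λ/(cμ) = 16.7/(5×7.7) = 0.4338
Since ρ = 0.4338 < 1, system is stable.
Offered load a = λ/μ = cρ = 16.7/7.7 = 2.1688
P₀ = [ Σₙ₌₀^4 aⁿ/n! + a^5/(5!(1-ρ)) ]⁻¹
Σ = a^0/0! + a^1/1! + a^2/2! + a^3/3! + a^4/4! = 1.00000 + 2.16883 + 2.35191 + 1.70030 + 0.921917 = 8.1430
a^5/(5!(1-ρ)) = 47.9876/(120 × 0.56623) = 0.7062
P₀ = 1/(8.1430 + 0.7062) = 0.1130
Lq = P₀·a^5·ρ / (5!(1-ρ)²) = 0.1130 × 47.9876 × 0.4338 / (120 × 0.3206) = 0.06114
Wq = Lq/λ = 0.06114/16.7 = 0.003661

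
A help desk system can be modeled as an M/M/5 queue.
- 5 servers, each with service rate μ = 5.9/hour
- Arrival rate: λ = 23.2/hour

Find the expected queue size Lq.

Traffic intensity: ρ = λ/(cμ) = 23.2/(5×5.9) = 0.7864
Since ρ = 0.7864 < 1, system is stable.
Offered load a = λ/μ = cρ = 23.2/5.9 = 3.9322
P₀ = [ Σₙ₌₀^4 aⁿ/n! + a^5/(5!(1-ρ)) ]⁻¹
Σ = a^0/0! + a^1/1! + a^2/2! + a^3/3! + a^4/4! = 1.0000 + 3.9322 + 7.7311 + 10.1334 + 9.9617 = 32.7584
a^5/(5!(1-ρ)) = 940.1126/(120 × 0.213559) = 36.6843
P₀ = 1/(32.7584 + 36.6843) = 0.01440
Lq = P₀·a^5·ρ / (5!(1-ρ)²) = 0.0144004 × 940.1126 × 0.786441 / (120 × 0.0456076) = 1.9454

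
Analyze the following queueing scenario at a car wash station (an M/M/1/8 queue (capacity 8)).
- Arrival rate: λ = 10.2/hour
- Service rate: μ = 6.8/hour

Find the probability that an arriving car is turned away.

ρ = λ/μ = 10.2/6.8 = 1.5000
P₀ = (1-ρ)/(1-ρ^(K+1)) = (1-1.5000)/(1-1.5000^9) = -0.5000/-37.4434 = 0.01335
P_K = P₀×ρ^K = 0.013354 × 1.5000^8 = 0.013354 × 25.6289 = 0.3422
Blocking probability = 34.22%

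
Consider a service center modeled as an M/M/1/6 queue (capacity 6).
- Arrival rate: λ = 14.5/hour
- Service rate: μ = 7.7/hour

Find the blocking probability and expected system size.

ρ = λ/μ = 14.5/7.7 = 1.8831
P₀ = (1-ρ)/(1-ρ^(K+1)) = (1-1.8831)/(1-1.8831^7) = -0.8831/-82.9680 = 0.01064
P_K = P₀×ρ^K = 0.010644 × 1.8831^6 = 0.010644 × 44.5903 = 0.4746
Blocking probability P_6 = 0.4746 (47.46%)
L = ρ[1 - (K+1)ρ^K + Kρ^(K+1)] / [(1-ρ)(1-ρ^(K+1))]
L = 1.8831 × (1 - 7×44.5903 + 6×83.9680) / ((1 - 1.8831) × (1 - 83.9680)) = 4.9520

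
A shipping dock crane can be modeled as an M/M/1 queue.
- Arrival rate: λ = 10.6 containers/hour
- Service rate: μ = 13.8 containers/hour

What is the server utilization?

Server utilization: ρ = λ/μ
ρ = 10.6/13.8 = 0.7681
The server is busy 76.81% of the time.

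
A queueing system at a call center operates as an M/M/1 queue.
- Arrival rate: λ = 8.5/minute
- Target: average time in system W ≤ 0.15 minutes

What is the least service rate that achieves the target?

For M/M/1: W = 1/(μ-λ)
Need W ≤ 0.15, so 1/(μ-λ) ≤ 0.15
μ - λ ≥ 1/0.15 = 6.6667
μ ≥ 8.5 + 6.6667 = 15.1667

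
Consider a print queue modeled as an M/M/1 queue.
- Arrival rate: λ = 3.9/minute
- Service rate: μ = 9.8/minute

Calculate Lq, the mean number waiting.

ρ = λ/μ = 3.9/9.8 = 0.3980
For M/M/1: Lq = λ²/(μ(μ-λ))
Lq = 15.21/(9.8 × 5.90)
Lq = 0.2631 jobs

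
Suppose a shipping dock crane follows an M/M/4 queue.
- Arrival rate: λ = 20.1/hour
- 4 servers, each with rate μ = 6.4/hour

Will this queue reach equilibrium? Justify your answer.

Stability requires ρ = λ/(cμ) < 1
ρ = 20.1/(4 × 6.4) = 20.1/25.60 = 0.7852
Since 0.7852 < 1, the system is STABLE.
The servers are busy 78.52% of the time.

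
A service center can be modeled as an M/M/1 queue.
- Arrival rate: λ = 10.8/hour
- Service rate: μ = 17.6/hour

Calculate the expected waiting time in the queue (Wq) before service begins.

First, compute utilization: ρ = λ/μ = 10.8/17.6 = 0.6136
For M/M/1: Wq = λ/(μ(μ-λ))
Wq = 10.8/(17.6 × (17.6-10.8))
Wq = 10.8/(17.6 × 6.80)
Wq = 0.09024 hours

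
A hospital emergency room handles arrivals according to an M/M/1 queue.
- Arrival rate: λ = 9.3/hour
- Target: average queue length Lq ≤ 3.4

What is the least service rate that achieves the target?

For M/M/1: Lq = λ²/(μ(μ-λ))
Need Lq ≤ 3.4, i.e. μ(μ-λ) ≥ λ²/3.4
μ² - 9.3μ - 86.49/3.4 ≥ 0  →  μ² - 9.3μ - 25.438235 ≥ 0
Quadratic formula (positive root): μ = [λ + √(λ² + 4×25.438235)]/2
Discriminant: 86.49 + 4×25.438235 = 188.2429, √188.2429 = 13.7202
μ ≥ (9.3 + 13.7202)/2 = 11.5101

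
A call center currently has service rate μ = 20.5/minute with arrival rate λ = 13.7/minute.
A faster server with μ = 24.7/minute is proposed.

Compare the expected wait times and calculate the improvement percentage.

System 1: ρ₁ = 13.7/20.5 = 0.6683, W₁ = 1/(20.5-13.7) = 0.14706
System 2: ρ₂ = 13.7/24.7 = 0.5547, W₂ = 1/(24.7-13.7) = 0.090909
Improvement: (W₁-W₂)/W₁ = (0.14706-0.090909)/0.14706 = 38.18%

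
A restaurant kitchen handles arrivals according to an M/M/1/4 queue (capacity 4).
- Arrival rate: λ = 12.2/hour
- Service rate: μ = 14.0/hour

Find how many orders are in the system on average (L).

ρ = λ/μ = 12.2/14.0 = 0.87143
P₀ = (1-ρ)/(1-ρ^(K+1)) = (1-0.87143)/(1-0.87143^5) = 0.12857/0.49747 = 0.2584
P_K = P₀×ρ^K = 0.2584 × 0.87143^4 = 0.2584 × 0.5767 = 0.1490
L = ρ[1 - (K+1)ρ^K + Kρ^(K+1)] / [(1-ρ)(1-ρ^(K+1))]
L = 0.87143 × (1 - 5×0.576674 + 4×0.502531) / ((1 - 0.87143) × (1 - 0.502531)) = 1.7270 orders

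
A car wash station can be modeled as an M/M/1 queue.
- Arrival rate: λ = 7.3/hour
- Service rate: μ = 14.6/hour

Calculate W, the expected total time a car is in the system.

First, compute utilization: ρ = λ/μ = 7.3/14.6 = 0.5000
For M/M/1: W = 1/(μ-λ)
W = 1/(14.6-7.3) = 1/7.30
W = 0.1370 hours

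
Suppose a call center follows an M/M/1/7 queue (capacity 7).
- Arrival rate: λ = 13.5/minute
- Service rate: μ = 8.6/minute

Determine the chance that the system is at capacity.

ρ = λ/μ = 13.5/8.6 = 1.56977
P₀ = (1-ρ)/(1-ρ^(K+1)) = (1-1.56977)/(1-1.56977^8) = -0.5698/-35.8713 = 0.01588
P_K = P₀×ρ^K = 0.015884 × 1.56977^7 = 0.015884 × 23.4883 = 0.3731
Blocking probability = 37.31%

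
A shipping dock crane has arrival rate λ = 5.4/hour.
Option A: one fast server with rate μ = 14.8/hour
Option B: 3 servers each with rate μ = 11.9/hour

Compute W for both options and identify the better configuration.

Option A: single server μ = 14.8 (M/M/1)
  ρ_A = 5.4/14.8 = 0.3649
  W_A = 1/(μ-λ) = 1/(14.8-5.4) = 1/9.40 = 0.1064

Option B: 3 servers μ = 11.9 (M/M/3)
  ρ_B = λ/(cμ) = 5.4/(3×11.9) = 0.1513
  Offered load a = λ/μ = cρ = 5.4/11.9 = 0.4538
  P₀ = [ Σₙ₌₀^2 aⁿ/n! + a^3/(3!(1-ρ)) ]⁻¹
  Σ = a^0/0! + a^1/1! + a^2/2! = 1.0000 + 0.45378 + 0.10296 = 1.5567
  a^3/(3!(1-ρ)) = 0.09344/(6 × 0.8487) = 0.01835
  P₀ = 1/(1.5567 + 0.01835) = 0.6349
  Lq = P₀·a^3·ρ / (3!(1-ρ)²) = 0.63488 × 0.093442 × 0.15126 / (6 × 0.72036) = 0.002076
  Wq_B = Lq/λ = 0.00207616/5.4 = 0.00038447
  W_B = Wq_B + 1/μ = 0.00038447 + 0.084034 = 0.08442

Since W_B = 0.08442 < W_A = 0.1064, Option B (multiple servers) has the shorter time in system.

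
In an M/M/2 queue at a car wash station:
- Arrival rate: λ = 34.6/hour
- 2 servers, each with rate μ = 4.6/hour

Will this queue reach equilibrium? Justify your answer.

Stability requires ρ = λ/(cμ) < 1
ρ = 34.6/(2 × 4.6) = 34.6/9.20 = 3.7609
Since 3.7609 ≥ 1, the system is UNSTABLE.
Need c > λ/μ = 34.6/4.6 = 7.52.
Minimum servers needed: c = 8.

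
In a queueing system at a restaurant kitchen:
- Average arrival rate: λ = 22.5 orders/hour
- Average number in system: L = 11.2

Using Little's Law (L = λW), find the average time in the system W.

Little's Law: L = λW, so W = L/λ
W = 11.2/22.5 = 0.4978 hours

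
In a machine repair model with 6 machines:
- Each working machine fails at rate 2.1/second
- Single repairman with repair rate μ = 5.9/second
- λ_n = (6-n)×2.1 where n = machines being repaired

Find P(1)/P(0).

P(1)/P(0) = ∏_{i=0}^{1-1} λ_i/μ_{i+1}
= (6-0)×2.1/5.9
= 2.1356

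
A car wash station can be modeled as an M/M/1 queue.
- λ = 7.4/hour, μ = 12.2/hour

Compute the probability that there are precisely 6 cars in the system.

ρ = λ/μ = 7.4/12.2 = 0.60656
P(n) = (1-ρ)ρⁿ
P(6) = (1-0.60656) × 0.60656^6
P(6) = 0.3934 × 0.04980
P(6) = 0.01959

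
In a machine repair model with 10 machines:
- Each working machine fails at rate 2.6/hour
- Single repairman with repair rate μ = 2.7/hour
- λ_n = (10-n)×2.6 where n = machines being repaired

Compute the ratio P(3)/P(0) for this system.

P(3)/P(0) = ∏_{i=0}^{3-1} λ_i/μ_{i+1}
= (10-0)×2.6/2.7 × (10-1)×2.6/2.7 × (10-2)×2.6/2.7
= 642.9264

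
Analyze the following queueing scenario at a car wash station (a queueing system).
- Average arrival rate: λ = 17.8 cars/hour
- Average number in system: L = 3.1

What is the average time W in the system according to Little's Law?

Little's Law: L = λW, so W = L/λ
W = 3.1/17.8 = 0.1742 hours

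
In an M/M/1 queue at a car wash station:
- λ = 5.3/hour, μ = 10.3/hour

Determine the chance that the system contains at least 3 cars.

ρ = λ/μ = 5.3/10.3 = 0.51456
P(N ≥ n) = ρⁿ
P(N ≥ 3) = 0.51456^3
P(N ≥ 3) = 0.1362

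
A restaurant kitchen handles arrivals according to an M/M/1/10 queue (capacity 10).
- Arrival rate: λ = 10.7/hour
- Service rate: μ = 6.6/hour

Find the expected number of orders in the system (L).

ρ = λ/μ = 10.7/6.6 = 1.6212
P₀ = (1-ρ)/(1-ρ^(K+1)) = (1-1.6212)/(1-1.6212^11) = -0.6212/-202.3305 = 0.003070
P_K = P₀×ρ^K = 0.0030702 × 1.6212^10 = 0.0030702 × 125.4198 = 0.3851
L = ρ[1 - (K+1)ρ^K + Kρ^(K+1)] / [(1-ρ)(1-ρ^(K+1))]
L = 1.6212 × (1 - 11×125.4198 + 10×203.3305) / ((1 - 1.6212) × (1 - 203.3305)) = 8.4446 orders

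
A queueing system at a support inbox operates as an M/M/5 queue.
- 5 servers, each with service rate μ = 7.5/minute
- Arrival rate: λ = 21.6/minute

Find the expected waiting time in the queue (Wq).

Traffic intensity: ρ = λ/(cμ) = 21.6/(5×7.5) = 0.5760
Since ρ = 0.5760 < 1, system is stable.
Offered load a = λ/μ = cρ = 21.6/7.5 = 2.8800
P₀ = [ Σₙ₌₀^4 aⁿ/n! + a^5/(5!(1-ρ)) ]⁻¹
Σ = a^0/0! + a^1/1! + a^2/2! + a^3/3! + a^4/4! = 1.000000 + 2.880000 + 4.147200 + 3.981312 + 2.866545 = 14.8751
a^5/(5!(1-ρ)) = 198.1356/(120 × 0.4240) = 3.8942
P₀ = 1/(14.8751 + 3.8942) = 0.05328
Lq = P₀·a^5·ρ / (5!(1-ρ)²) = 0.053279 × 198.1356 × 0.57600 / (120 × 0.17978) = 0.2819
Wq = Lq/λ = 0.2819/21.6 = 0.01305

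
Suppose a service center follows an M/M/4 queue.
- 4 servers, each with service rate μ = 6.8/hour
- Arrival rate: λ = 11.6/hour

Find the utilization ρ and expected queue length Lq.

Traffic intensity: ρ = λ/(cμ) = 11.6/(4×6.8) = 0.4265
Since ρ = 0.4265 < 1, system is stable.
Offered load a = λ/μ = cρ = 11.6/6.8 = 1.7059
P₀ = [ Σₙ₌₀^3 aⁿ/n! + a^4/(4!(1-ρ)) ]⁻¹
Σ = a^0/0! + a^1/1! + a^2/2! + a^3/3! = 1.0000 + 1.7059 + 1.4550 + 0.8274 = 4.9883
a^4/(4!(1-ρ)) = 8.4683/(24 × 0.5735) = 0.6152
P₀ = 1/(4.9883 + 0.6152) = 0.1785
Lq = P₀·a^4·ρ / (4!(1-ρ)²) = 0.17846 × 8.4683 × 0.42647 / (24 × 0.32894) = 0.08164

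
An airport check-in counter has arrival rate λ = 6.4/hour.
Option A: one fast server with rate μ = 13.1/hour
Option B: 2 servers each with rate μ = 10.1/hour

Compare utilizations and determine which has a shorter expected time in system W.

Option A: single server μ = 13.1 (M/M/1)
  ρ_A = 6.4/13.1 = 0.4885
  W_A = 1/(μ-λ) = 1/(13.1-6.4) = 1/6.70 = 0.1493

Option B: 2 servers μ = 10.1 (M/M/2)
  ρ_B = λ/(cμ) = 6.4/(2×10.1) = 0.3168
  Offered load a = λ/μ = cρ = 6.4/10.1 = 0.6337
  P₀ = [ Σₙ₌₀^1 aⁿ/n! + a^2/(2!(1-ρ)) ]⁻¹
  Σ = a^0/0! + a^1/1! = 1.0000 + 0.6337 = 1.6337
  a^2/(2!(1-ρ)) = 0.40153/(2 × 0.68317) = 0.2939
  P₀ = 1/(1.6337 + 0.2939) = 0.5188
  Lq = P₀·a^2·ρ / (2!(1-ρ)²) = 0.51880 × 0.40153 × 0.31683 / (2 × 0.46672) = 0.07071
  Wq_B = Lq/λ = 0.07071/6.4 = 0.01105
  W_B = Wq_B + 1/μ = 0.01105 + 0.09901 = 0.1101

Since W_B = 0.1101 < W_A = 0.1493, Option B (multiple servers) has the shorter time in system.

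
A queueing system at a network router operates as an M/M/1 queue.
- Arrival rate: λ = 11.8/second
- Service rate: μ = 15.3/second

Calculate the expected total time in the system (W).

First, compute utilization: ρ = λ/μ = 11.8/15.3 = 0.7712
For M/M/1: W = 1/(μ-λ)
W = 1/(15.3-11.8) = 1/3.50
W = 0.2857 seconds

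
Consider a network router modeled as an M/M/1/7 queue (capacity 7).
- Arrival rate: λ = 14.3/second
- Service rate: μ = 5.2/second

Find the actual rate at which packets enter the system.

ρ = λ/μ = 14.3/5.2 = 2.7500
P₀ = (1-ρ)/(1-ρ^(K+1)) = (1-2.7500)/(1-2.7500^8) = -1.7500/-3269.8569 = 0.0005352
P_K = P₀×ρ^K = 0.0005352 × 2.7500^7 = 0.0005352 × 1189.4025 = 0.6366
λ_eff = λ(1-P_K) = 14.3 × (1 - 0.63656) = 14.3 × 0.36344 = 5.1972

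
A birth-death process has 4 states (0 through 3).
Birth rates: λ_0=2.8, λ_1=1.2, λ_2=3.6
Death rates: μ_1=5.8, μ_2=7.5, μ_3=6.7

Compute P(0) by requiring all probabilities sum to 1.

Ratios P(n)/P(0) = (λ₀···λₙ₋₁)/(μ₁···μₙ):
P(1)/P(0) = (2.8)/(5.8) = 0.4828
P(2)/P(0) = (2.8×1.2)/(5.8×7.5) = 0.07724
P(3)/P(0) = (2.8×1.2×3.6)/(5.8×7.5×6.7) = 0.04150

Normalization: ∑ P(n) = 1
P(0) × (1.0000 + 0.4828 + 0.07724 + 0.04150) = 1
P(0) × 1.6015 = 1
P(0) = 1/1.6015 = 0.6244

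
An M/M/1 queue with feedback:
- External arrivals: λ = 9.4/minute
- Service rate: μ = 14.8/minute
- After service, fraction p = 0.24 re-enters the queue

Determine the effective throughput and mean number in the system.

Effective arrival rate: λ_eff = λ/(1-p) = 9.4/(1-0.24) = 9.4/0.76 = 12.36842
ρ = λ_eff/μ = 12.36842/14.8 = 0.835704
L = ρ/(1-ρ) = 0.835704/(1-0.835704) = 5.0866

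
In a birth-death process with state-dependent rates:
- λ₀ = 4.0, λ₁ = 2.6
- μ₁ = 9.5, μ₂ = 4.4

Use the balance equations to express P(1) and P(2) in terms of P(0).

Balance equations:
State 0: λ₀P₀ = μ₁P₁ → P₁ = (λ₀/μ₁)P₀ = (4.0/9.5)P₀ = 0.4211P₀
State 1: P₂ = (λ₀λ₁)/(μ₁μ₂)P₀ = (4.0×2.6)/(9.5×4.4)P₀ = 0.2488P₀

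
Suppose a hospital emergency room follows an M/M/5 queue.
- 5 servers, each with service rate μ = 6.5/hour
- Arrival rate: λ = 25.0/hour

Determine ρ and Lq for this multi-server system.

Traffic intensity: ρ = λ/(cμ) = 25.0/(5×6.5) = 0.7692
Since ρ = 0.7692 < 1, system is stable.
Offered load a = λ/μ = cρ = 25.0/6.5 = 3.8462
P₀ = [ Σₙ₌₀^4 aⁿ/n! + a^5/(5!(1-ρ)) ]⁻¹
Σ = a^0/0! + a^1/1! + a^2/2! + a^3/3! + a^4/4! = 1.0000 + 3.8462 + 7.3964 + 9.4826 + 9.1179 = 30.8431
a^5/(5!(1-ρ)) = 841.6534/(120 × 0.2307692) = 30.3930
P₀ = 1/(30.8431 + 30.3930) = 0.01633
Lq = P₀·a^5·ρ / (5!(1-ρ)²) = 0.016330 × 841.6534 × 0.76923 / (120 × 0.053254) = 1.6544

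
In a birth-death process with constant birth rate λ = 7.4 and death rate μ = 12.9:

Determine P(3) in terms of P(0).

For constant rates: P(n)/P(0) = (λ/μ)^n
P(3)/P(0) = (7.4/12.9)^3 = 0.57364^3 = 0.1888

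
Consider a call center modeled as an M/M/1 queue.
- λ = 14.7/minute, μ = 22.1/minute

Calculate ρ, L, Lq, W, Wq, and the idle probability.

Step 1: ρ = λ/μ = 14.7/22.1 = 0.6652
Step 2: L = λ/(μ-λ) = 14.7/7.40 = 1.9865
Step 3: Lq = λ²/(μ(μ-λ)) = 216.09/(22.1×7.40) = 1.3213
Step 4: W = 1/(μ-λ) = 1/7.40 = 0.135135
Step 5: Wq = λ/(μ(μ-λ)) = 14.7/(22.1×7.40) = 0.08989
Step 6: P(0) = 1-ρ = 0.3348
Verify: L = λW = 14.7×0.135135 = 1.9865 ✔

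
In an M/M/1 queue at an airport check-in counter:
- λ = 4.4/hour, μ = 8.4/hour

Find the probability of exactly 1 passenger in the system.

ρ = λ/μ = 4.4/8.4 = 0.5238
P(n) = (1-ρ)ρⁿ
P(1) = (1-0.5238) × 0.5238^1
P(1) = 0.4762 × 0.5238
P(1) = 0.2494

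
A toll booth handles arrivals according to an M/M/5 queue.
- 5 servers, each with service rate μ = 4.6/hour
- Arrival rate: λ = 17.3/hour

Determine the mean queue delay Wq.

Traffic intensity: ρ = λ/(cμ) = 17.3/(5×4.6) = 0.7522
Since ρ = 0.7522 < 1, system is stable.
Offered load a = λ/μ = cρ = 17.3/4.6 = 3.7609
P₀ = [ Σₙ₌₀^4 aⁿ/n! + a^5/(5!(1-ρ)) ]⁻¹
Σ = a^0/0! + a^1/1! + a^2/2! + a^3/3! + a^4/4! = 1.00000 + 3.76087 + 7.07207 + 8.86571 + 8.33570 = 29.0343
a^5/(5!(1-ρ)) = 752.3871/(120 × 0.247826) = 25.2996
P₀ = 1/(29.0343 + 25.2996) = 0.01840
Lq = P₀·a^5·ρ / (5!(1-ρ)²) = 0.018405 × 752.3871 × 0.75217 / (120 × 0.061418) = 1.4132
Wq = Lq/λ = 1.4132/17.3 = 0.08169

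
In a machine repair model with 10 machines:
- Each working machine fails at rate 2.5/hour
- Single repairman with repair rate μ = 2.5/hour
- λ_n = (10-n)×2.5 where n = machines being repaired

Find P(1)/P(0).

P(1)/P(0) = ∏_{i=0}^{1-1} λ_i/μ_{i+1}
= (10-0)×2.5/2.5
= 10.0000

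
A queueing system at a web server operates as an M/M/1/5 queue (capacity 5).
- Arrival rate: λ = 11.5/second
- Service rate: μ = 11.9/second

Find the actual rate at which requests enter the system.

ρ = λ/μ = 11.5/11.9 = 0.966387
P₀ = (1-ρ)/(1-ρ^(K+1)) = (1-0.966387)/(1-0.966387^6) = 0.03361/0.1855 = 0.1812
P_K = P₀×ρ^K = 0.18123 × 0.966387^5 = 0.18123 × 0.84286 = 0.1528
λ_eff = λ(1-P_K) = 11.5 × (1 - 0.15275) = 11.5 × 0.84725 = 9.7434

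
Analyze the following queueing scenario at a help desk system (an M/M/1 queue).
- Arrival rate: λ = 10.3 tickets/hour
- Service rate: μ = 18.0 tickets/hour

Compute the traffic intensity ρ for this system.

Server utilization: ρ = λ/μ
ρ = 10.3/18.0 = 0.5722
The server is busy 57.22% of the time.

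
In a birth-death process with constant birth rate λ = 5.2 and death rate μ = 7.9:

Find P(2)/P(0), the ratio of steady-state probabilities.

For constant rates: P(n)/P(0) = (λ/μ)^n
P(2)/P(0) = (5.2/7.9)^2 = 0.65823^2 = 0.4333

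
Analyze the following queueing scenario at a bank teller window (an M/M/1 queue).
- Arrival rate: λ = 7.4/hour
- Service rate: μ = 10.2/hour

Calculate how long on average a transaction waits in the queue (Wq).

First, compute utilization: ρ = λ/μ = 7.4/10.2 = 0.7255
For M/M/1: Wq = λ/(μ(μ-λ))
Wq = 7.4/(10.2 × (10.2-7.4))
Wq = 7.4/(10.2 × 2.80)
Wq = 0.2591 hours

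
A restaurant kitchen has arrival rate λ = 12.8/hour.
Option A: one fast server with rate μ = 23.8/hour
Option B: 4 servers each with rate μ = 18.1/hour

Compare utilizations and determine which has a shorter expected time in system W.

Option A: single server μ = 23.8 (M/M/1)
  ρ_A = 12.8/23.8 = 0.5378
  W_A = 1/(μ-λ) = 1/(23.8-12.8) = 1/11.00 = 0.09091

Option B: 4 servers μ = 18.1 (M/M/4)
  ρ_B = λ/(cμ) = 12.8/(4×18.1) = 0.1768
  Offered load a = λ/μ = cρ = 12.8/18.1 = 0.7072
  P₀ = [ Σₙ₌₀^3 aⁿ/n! + a^4/(4!(1-ρ)) ]⁻¹
  Σ = a^0/0! + a^1/1! + a^2/2! + a^3/3! = 1.0000 + 0.7072 + 0.2501 + 0.05894 = 2.0162
  a^4/(4!(1-ρ)) = 0.2501/(24 × 0.8232) = 0.01266
  P₀ = 1/(2.0162 + 0.01266) = 0.4929
  Lq = P₀·a^4·ρ / (4!(1-ρ)²) = 0.4929 × 0.2501 × 0.1768 / (24 × 0.6777) = 0.001340
  Wq_B = Lq/λ = 0.001340/12.8 = 0.0001047
  W_B = Wq_B + 1/μ = 0.0001047 + 0.05525 = 0.05535

Since W_B = 0.05535 < W_A = 0.09091, Option B (multiple servers) has the shorter time in system.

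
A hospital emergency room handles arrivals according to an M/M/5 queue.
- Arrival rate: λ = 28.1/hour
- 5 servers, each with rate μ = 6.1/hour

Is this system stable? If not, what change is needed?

Stability requires ρ = λ/(cμ) < 1
ρ = 28.1/(5 × 6.1) = 28.1/30.50 = 0.9213
Since 0.9213 < 1, the system is STABLE.
The servers are busy 92.13% of the time.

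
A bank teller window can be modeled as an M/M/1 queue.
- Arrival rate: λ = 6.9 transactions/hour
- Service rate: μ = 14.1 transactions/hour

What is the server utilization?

Server utilization: ρ = λ/μ
ρ = 6.9/14.1 = 0.4894
The server is busy 48.94% of the time.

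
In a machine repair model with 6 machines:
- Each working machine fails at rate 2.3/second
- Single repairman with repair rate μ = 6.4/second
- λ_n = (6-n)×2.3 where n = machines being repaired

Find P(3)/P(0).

P(3)/P(0) = ∏_{i=0}^{3-1} λ_i/μ_{i+1}
= (6-0)×2.3/6.4 × (6-1)×2.3/6.4 × (6-2)×2.3/6.4
= 5.5696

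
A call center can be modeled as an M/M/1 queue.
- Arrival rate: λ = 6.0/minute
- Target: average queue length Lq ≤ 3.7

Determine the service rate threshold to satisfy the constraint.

For M/M/1: Lq = λ²/(μ(μ-λ))
Need Lq ≤ 3.7, i.e. μ(μ-λ) ≥ λ²/3.7
μ² - 6.0μ - 36.00/3.7 ≥ 0  →  μ² - 6.0μ - 9.72973 ≥ 0
Quadratic formula (positive root): μ = [λ + √(λ² + 4×9.72973)]/2
Discriminant: 36.00 + 4×9.72973 = 74.9189, √74.9189 = 8.6556
μ ≥ (6.0 + 8.6556)/2 = 7.3278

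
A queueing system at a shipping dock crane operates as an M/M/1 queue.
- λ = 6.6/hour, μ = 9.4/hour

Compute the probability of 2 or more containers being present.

ρ = λ/μ = 6.6/9.4 = 0.70213
P(N ≥ n) = ρⁿ
P(N ≥ 2) = 0.70213^2
P(N ≥ 2) = 0.4930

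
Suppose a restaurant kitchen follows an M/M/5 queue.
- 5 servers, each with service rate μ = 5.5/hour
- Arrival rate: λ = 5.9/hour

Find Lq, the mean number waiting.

Traffic intensity: ρ = λ/(cμ) = 5.9/(5×5.5) = 0.2145
Since ρ = 0.2145 < 1, system is stable.
Offered load a = λ/μ = cρ = 5.9/5.5 = 1.0727
P₀ = [ Σₙ₌₀^4 aⁿ/n! + a^5/(5!(1-ρ)) ]⁻¹
Σ = a^0/0! + a^1/1! + a^2/2! + a^3/3! + a^4/4! = 1.0000 + 1.0727 + 0.5754 + 0.2057 + 0.05518 = 2.9090
a^5/(5!(1-ρ)) = 1.4205/(120 × 0.7855) = 0.01507
P₀ = 1/(2.9090 + 0.01507) = 0.3420
Lq = P₀·a^5·ρ / (5!(1-ρ)²) = 0.3420 × 1.4205 × 0.2145 / (120 × 0.6169) = 0.001408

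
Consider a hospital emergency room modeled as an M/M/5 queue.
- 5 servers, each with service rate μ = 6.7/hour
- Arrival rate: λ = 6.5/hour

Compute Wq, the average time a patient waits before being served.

Traffic intensity: ρ = λ/(cμ) = 6.5/(5×6.7) = 0.1940
Since ρ = 0.1940 < 1, system is stable.
Offered load a = λ/μ = cρ = 6.5/6.7 = 0.9701
P₀ = [ Σₙ₌₀^4 aⁿ/n! + a^5/(5!(1-ρ)) ]⁻¹
Σ = a^0/0! + a^1/1! + a^2/2! + a^3/3! + a^4/4! = 1.0000 + 0.9701 + 0.4706 + 0.1522 + 0.03691 = 2.6298
a^5/(5!(1-ρ)) = 0.85939/(120 × 0.80597) = 0.008886
P₀ = 1/(2.6298 + 0.008886) = 0.3790
Lq = P₀·a^5·ρ / (5!(1-ρ)²) = 0.37897 × 0.85939 × 0.19403 / (120 × 0.64959) = 0.0008107
Wq = Lq/λ = 0.0008107/6.5 = 0.0001247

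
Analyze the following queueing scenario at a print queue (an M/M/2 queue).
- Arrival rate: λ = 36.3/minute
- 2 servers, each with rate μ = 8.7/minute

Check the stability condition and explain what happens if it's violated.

Stability requires ρ = λ/(cμ) < 1
ρ = 36.3/(2 × 8.7) = 36.3/17.40 = 2.0862
Since 2.0862 ≥ 1, the system is UNSTABLE.
Need c > λ/μ = 36.3/8.7 = 4.17.
Minimum servers needed: c = 5.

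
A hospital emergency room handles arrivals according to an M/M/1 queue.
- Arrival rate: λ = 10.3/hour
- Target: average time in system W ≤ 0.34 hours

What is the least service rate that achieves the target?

For M/M/1: W = 1/(μ-λ)
Need W ≤ 0.34, so 1/(μ-λ) ≤ 0.34
μ - λ ≥ 1/0.34 = 2.9412
μ ≥ 10.3 + 2.9412 = 13.2412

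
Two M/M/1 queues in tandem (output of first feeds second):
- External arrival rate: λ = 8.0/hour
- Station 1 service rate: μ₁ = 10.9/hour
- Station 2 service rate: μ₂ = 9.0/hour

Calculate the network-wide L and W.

By Jackson's theorem, each station behaves as independent M/M/1.
Station 1: ρ₁ = 8.0/10.9 = 0.7339, L₁ = ρ₁/(1-ρ₁) = λ/(μ₁-λ) = 8.0/2.90 = 2.7586
Station 2: ρ₂ = 8.0/9.0 = 0.8889, L₂ = ρ₂/(1-ρ₂) = λ/(μ₂-λ) = 8.0/1.00 = 8.0000
Total: L = L₁ + L₂ = 2.7586 + 8.0000 = 10.7586
W = L/λ = 10.7586/8.0 = 1.3448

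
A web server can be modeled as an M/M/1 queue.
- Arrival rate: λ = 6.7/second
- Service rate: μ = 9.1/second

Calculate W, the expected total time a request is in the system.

First, compute utilization: ρ = λ/μ = 6.7/9.1 = 0.7363
For M/M/1: W = 1/(μ-λ)
W = 1/(9.1-6.7) = 1/2.40
W = 0.4167 seconds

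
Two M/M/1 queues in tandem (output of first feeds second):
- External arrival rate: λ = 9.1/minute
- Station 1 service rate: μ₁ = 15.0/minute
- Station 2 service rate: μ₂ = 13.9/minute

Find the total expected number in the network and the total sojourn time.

By Jackson's theorem, each station behaves as independent M/M/1.
Station 1: ρ₁ = 9.1/15.0 = 0.6067, L₁ = ρ₁/(1-ρ₁) = λ/(μ₁-λ) = 9.1/5.90 = 1.5424
Station 2: ρ₂ = 9.1/13.9 = 0.6547, L₂ = ρ₂/(1-ρ₂) = λ/(μ₂-λ) = 9.1/4.80 = 1.8958
Total: L = L₁ + L₂ = 1.5424 + 1.8958 = 3.4382
W = L/λ = 3.4382/9.1 = 0.3778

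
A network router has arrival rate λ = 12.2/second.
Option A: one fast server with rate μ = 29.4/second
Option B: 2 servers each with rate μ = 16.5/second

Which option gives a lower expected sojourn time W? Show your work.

Option A: single server μ = 29.4 (M/M/1)
  ρ_A = 12.2/29.4 = 0.4150
  W_A = 1/(μ-λ) = 1/(29.4-12.2) = 1/17.20 = 0.05814

Option B: 2 servers μ = 16.5 (M/M/2)
  ρ_B = λ/(cμ) = 12.2/(2×16.5) = 0.3697
  Offered load a = λ/μ = cρ = 12.2/16.5 = 0.7394
  P₀ = [ Σₙ₌₀^1 aⁿ/n! + a^2/(2!(1-ρ)) ]⁻¹
  Σ = a^0/0! + a^1/1! = 1.0000 + 0.7394 = 1.7394
  a^2/(2!(1-ρ)) = 0.5467/(2 × 0.6303) = 0.4337
  P₀ = 1/(1.7394 + 0.4337) = 0.4602
  Lq = P₀·a^2·ρ / (2!(1-ρ)²) = 0.4602 × 0.5467 × 0.3697 / (2 × 0.3973) = 0.1171
  Wq_B = Lq/λ = 0.11706/12.2 = 0.009595
  W_B = Wq_B + 1/μ = 0.009595 + 0.06061 = 0.07020

Since W_A = 0.05814 < W_B = 0.07020, Option A (single fast server) has the shorter time in system.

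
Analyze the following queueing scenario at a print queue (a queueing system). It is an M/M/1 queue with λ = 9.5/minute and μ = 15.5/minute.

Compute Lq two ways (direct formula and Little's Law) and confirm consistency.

Method 1 (direct): Lq = λ²/(μ(μ-λ)) = 90.25/(15.5 × 6.00) = 0.9704

Method 2 (Little's Law):
W = 1/(μ-λ) = 1/6.00 = 0.16667
Wq = W - 1/μ = 0.16667 - 0.064516 = 0.10215
Lq = λWq = 9.5 × 0.10215 = 0.9704 ✔ (matches Method 1)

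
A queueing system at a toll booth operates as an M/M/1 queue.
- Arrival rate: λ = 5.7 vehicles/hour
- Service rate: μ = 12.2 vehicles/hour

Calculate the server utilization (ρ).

Server utilization: ρ = λ/μ
ρ = 5.7/12.2 = 0.4672
The server is busy 46.72% of the time.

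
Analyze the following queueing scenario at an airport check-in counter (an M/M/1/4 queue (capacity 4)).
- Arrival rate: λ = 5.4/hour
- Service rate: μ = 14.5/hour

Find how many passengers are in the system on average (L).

ρ = λ/μ = 5.4/14.5 = 0.3724
P₀ = (1-ρ)/(1-ρ^(K+1)) = (1-0.3724)/(1-0.3724^5) = 0.62760/0.99284 = 0.6321
P_K = P₀×ρ^K = 0.6321 × 0.3724^4 = 0.6321 × 0.01923 = 0.01216
L = ρ[1 - (K+1)ρ^K + Kρ^(K+1)] / [(1-ρ)(1-ρ^(K+1))]
L = 0.3724 × (1 - 5×0.01923 + 4×0.007162) / ((1 - 0.3724) × (1 - 0.007162)) = 0.5573 passengers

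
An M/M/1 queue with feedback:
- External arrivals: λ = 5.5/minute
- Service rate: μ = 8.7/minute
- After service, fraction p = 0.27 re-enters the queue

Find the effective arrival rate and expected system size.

Effective arrival rate: λ_eff = λ/(1-p) = 5.5/(1-0.27) = 5.5/0.73 = 7.534247
ρ = λ_eff/μ = 7.534247/8.7 = 0.866005
L = ρ/(1-ρ) = 0.866005/(1-0.866005) = 6.4630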